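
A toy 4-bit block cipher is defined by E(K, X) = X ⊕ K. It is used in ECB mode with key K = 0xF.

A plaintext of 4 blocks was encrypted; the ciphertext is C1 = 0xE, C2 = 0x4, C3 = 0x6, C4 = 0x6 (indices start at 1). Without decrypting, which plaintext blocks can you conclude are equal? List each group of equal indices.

ECB encrypts each block independently with the same key, so equal ciphertext blocks imply equal plaintext blocks.
C3 = C4 = 0x6, so P3 = P4.

P3 = P4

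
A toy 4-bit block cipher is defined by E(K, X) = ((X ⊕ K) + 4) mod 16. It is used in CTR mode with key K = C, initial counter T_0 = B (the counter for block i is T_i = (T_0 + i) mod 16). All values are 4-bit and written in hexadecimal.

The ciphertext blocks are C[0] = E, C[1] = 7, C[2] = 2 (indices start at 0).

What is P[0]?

CTR decryption: S_i = E(K, T_i) where T_i is the counter for block i; P_i = C_i ⊕ S_i.
P[0]: T = B, S = E(K, T) = B; E ⊕ B = 5.

P[0] = 5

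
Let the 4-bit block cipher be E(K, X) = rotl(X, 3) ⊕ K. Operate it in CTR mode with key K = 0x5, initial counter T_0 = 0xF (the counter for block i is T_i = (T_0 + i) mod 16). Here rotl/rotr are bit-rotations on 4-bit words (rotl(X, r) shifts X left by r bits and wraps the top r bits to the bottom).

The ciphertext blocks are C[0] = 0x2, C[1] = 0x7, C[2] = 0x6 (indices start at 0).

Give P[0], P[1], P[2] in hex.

CTR decryption: S_i = E(K, T_i) where T_i is the counter for block i; P_i = C_i ⊕ S_i.
P[0]: T = 0xF, S = E(K, T) = 0xA; 0x2 ⊕ 0xA = 0x8.
P[1]: T = 0x0, S = E(K, T) = 0x5; 0x7 ⊕ 0x5 = 0x2.
P[2]: T = 0x1, S = E(K, T) = 0xD; 0x6 ⊕ 0xD = 0xB.

P[0] = 0x8, P[1] = 0x2, P[2] = 0xB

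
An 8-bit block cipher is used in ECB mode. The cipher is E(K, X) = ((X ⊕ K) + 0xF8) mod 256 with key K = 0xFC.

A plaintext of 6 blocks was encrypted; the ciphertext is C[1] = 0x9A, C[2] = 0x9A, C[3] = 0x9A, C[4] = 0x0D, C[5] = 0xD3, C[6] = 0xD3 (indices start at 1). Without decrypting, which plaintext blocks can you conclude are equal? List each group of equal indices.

ECB encrypts each block independently with the same key, so equal ciphertext blocks imply equal plaintext blocks.
C[1] = C[2] = C[3] = 0x9A, so P[1] = P[2] = P[3].
C[5] = C[6] = 0xD3, so P[5] = P[6].

P[1] = P[2] = P[3]; P[5] = P[6]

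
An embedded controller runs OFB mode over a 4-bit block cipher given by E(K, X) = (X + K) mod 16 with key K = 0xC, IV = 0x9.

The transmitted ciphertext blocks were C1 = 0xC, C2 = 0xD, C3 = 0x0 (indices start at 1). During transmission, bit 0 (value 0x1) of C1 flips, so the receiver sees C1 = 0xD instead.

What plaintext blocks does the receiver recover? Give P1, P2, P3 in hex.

OFB decryption: S_i = E(K, S_{i−1}) with S_{0} = IV; P_i = C_i ⊕ S_i.
Only C1 changed, to 0xD. In OFB, a change in C_i flips the same bit in P_i only; the keystream is unaffected. Decrypting the received ciphertext:
P1: S = E(K, 0x9) = 0x5; 0xD ⊕ 0x5 = 0x8.
P2: S = E(K, 0x5) = 0x1; 0xD ⊕ 0x1 = 0xC.
P3: S = E(K, 0x1) = 0xD; 0x0 ⊕ 0xD = 0xD.
Blocks that differ from the original plaintext: P1.

P1 = 0x8, P2 = 0xC, P3 = 0xD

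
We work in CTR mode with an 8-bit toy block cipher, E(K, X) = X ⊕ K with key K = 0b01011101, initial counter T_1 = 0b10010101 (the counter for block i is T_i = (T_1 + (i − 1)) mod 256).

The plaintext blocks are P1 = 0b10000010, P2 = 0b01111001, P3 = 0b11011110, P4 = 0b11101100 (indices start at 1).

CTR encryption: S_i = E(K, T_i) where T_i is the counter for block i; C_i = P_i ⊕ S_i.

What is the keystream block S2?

C1: T = 0b10010101, S = E(K, T) = 0b11001000; 0b10000010 ⊕ 0b11001000 = 0b01001010.
C2: T = 0b10010110, S = E(K, T) = 0b11001011; 0b01111001 ⊕ 0b11001011 = 0b10110010.
So S2 = 0b11001011.

0b11001011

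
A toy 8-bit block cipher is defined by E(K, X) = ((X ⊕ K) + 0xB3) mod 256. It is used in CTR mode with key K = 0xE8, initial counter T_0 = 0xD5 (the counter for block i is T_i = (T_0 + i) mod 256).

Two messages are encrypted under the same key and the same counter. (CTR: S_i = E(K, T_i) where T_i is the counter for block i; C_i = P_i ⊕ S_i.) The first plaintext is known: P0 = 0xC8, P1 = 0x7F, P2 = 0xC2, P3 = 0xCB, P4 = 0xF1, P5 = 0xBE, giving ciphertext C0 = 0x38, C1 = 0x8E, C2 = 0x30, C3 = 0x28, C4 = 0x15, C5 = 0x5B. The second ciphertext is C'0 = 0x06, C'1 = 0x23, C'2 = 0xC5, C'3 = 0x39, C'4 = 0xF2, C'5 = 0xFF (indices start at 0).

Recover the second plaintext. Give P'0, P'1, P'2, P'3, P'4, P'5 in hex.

In CTR with a reused counter, both messages share the same keystream S_i, so C_i ⊕ C'_i = P_i ⊕ P'_i and thus P'_i = P_i ⊕ C_i ⊕ C'_i.
P'0: 0xC8 ⊕ 0x38 ⊕ 0x06 = 0xF6.
P'1: 0x7F ⊕ 0x8E ⊕ 0x23 = 0xD2.
P'2: 0xC2 ⊕ 0x30 ⊕ 0xC5 = 0x37.
P'3: 0xCB ⊕ 0x28 ⊕ 0x39 = 0xDA.
P'4: 0xF1 ⊕ 0x15 ⊕ 0xF2 = 0x16.
P'5: 0xBE ⊕ 0x5B ⊕ 0xFF = 0x1A.

P'0 = 0xF6, P'1 = 0xD2, P'2 = 0x37, P'3 = 0xDA, P'4 = 0x16, P'5 = 0x1A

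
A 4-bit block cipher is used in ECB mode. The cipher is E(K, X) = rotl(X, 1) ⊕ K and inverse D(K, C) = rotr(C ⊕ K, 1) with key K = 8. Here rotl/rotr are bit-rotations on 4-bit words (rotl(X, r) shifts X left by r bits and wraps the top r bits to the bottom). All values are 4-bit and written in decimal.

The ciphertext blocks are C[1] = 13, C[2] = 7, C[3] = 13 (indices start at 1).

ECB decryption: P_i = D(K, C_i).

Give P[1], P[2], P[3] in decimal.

P[1] = 10, P[2] = 15, P[3] = 10

P[1]: D(K, 13) = 10.
P[2]: D(K, 7) = 15.
P[3]: D(K, 13) = 10.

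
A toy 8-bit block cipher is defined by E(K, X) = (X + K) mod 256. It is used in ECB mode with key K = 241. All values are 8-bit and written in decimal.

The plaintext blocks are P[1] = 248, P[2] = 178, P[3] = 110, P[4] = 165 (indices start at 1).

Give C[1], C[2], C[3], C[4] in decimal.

C[1] = 233, C[2] = 163, C[3] = 95, C[4] = 150

ECB encryption: C_i = E(K, P_i).
C[1]: E(K, 248) = 233.
C[2]: E(K, 178) = 163.
C[3]: E(K, 110) = 95.
C[4]: E(K, 165) = 150.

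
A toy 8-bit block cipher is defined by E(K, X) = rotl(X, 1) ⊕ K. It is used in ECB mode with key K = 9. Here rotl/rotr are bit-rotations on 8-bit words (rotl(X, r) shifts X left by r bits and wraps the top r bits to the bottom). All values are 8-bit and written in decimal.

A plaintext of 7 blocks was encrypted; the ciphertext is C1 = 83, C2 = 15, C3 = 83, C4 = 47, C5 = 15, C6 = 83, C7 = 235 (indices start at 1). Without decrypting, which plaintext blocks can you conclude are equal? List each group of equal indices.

P1 = P3 = P6; P2 = P5

ECB encrypts each block independently with the same key, so equal ciphertext blocks imply equal plaintext blocks.
C1 = C3 = C6 = 83, so P1 = P3 = P6.
C2 = C5 = 15, so P2 = P5.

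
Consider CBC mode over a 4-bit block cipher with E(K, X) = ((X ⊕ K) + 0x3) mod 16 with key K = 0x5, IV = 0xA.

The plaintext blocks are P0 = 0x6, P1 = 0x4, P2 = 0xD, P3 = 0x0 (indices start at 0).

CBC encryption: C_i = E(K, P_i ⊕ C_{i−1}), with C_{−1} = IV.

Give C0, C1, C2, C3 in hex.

C0 = 0xC, C1 = 0x0, C2 = 0xB, C3 = 0x1

C0: P0 ⊕ 0xA = 0xC; E(K, 0xC) = 0xC.
C1: P1 ⊕ 0xC = 0x8; E(K, 0x8) = 0x0.
C2: P2 ⊕ 0x0 = 0xD; E(K, 0xD) = 0xB.
C3: P3 ⊕ 0xB = 0xB; E(K, 0xB) = 0x1.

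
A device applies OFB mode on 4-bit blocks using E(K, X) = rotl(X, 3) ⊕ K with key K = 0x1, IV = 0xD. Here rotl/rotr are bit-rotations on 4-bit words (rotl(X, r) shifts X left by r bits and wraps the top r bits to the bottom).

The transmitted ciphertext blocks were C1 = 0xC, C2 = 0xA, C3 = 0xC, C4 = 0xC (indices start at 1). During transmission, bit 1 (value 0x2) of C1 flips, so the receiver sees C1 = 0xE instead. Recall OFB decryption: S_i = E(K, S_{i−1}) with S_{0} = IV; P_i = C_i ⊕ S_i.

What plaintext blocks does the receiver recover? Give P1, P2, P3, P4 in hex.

P1 = 0x1, P2 = 0x4, P3 = 0xA, P4 = 0xE

Only C1 changed, to 0xE. In OFB, a change in C_i flips the same bit in P_i only; the keystream is unaffected. Decrypting the received ciphertext:
P1: S = E(K, 0xD) = 0xF; 0xE ⊕ 0xF = 0x1.
P2: S = E(K, 0xF) = 0xE; 0xA ⊕ 0xE = 0x4.
P3: S = E(K, 0xE) = 0x6; 0xC ⊕ 0x6 = 0xA.
P4: S = E(K, 0x6) = 0x2; 0xC ⊕ 0x2 = 0xE.
Blocks that differ from the original plaintext: P1.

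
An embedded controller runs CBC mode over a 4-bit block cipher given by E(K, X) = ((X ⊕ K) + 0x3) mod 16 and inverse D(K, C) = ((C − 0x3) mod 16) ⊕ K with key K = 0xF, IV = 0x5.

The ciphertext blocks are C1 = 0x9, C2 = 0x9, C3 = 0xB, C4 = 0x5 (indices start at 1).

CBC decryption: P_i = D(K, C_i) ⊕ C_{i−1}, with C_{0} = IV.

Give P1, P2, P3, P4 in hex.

P1 = 0xC, P2 = 0x0, P3 = 0xE, P4 = 0x6

P1: D(K, 0x9) = 0x9; 0x9 ⊕ 0x5 = 0xC.
P2: D(K, 0x9) = 0x9; 0x9 ⊕ 0x9 = 0x0.
P3: D(K, 0xB) = 0x7; 0x7 ⊕ 0x9 = 0xE.
P4: D(K, 0x5) = 0xD; 0xD ⊕ 0xB = 0x6.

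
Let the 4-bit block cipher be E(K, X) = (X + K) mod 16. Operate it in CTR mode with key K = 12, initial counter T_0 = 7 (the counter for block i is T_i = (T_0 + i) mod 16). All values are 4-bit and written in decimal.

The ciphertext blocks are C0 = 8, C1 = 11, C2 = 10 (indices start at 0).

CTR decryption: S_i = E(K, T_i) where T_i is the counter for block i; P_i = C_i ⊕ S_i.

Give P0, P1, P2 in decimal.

P0 = 11, P1 = 15, P2 = 15

P0: T = 7, S = E(K, T) = 3; 8 ⊕ 3 = 11.
P1: T = 8, S = E(K, T) = 4; 11 ⊕ 4 = 15.
P2: T = 9, S = E(K, T) = 5; 10 ⊕ 5 = 15.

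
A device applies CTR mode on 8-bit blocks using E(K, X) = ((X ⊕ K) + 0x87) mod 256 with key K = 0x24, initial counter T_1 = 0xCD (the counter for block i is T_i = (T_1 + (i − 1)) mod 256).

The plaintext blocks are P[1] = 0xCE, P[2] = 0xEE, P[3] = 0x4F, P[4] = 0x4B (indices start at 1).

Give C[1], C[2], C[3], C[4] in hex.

C[1] = 0xBE, C[2] = 0x9F, C[3] = 0x3D, C[4] = 0x30

CTR encryption: S_i = E(K, T_i) where T_i is the counter for block i; C_i = P_i ⊕ S_i.
C[1]: T = 0xCD, S = E(K, T) = 0x70; 0xCE ⊕ 0x70 = 0xBE.
C[2]: T = 0xCE, S = E(K, T) = 0x71; 0xEE ⊕ 0x71 = 0x9F.
C[3]: T = 0xCF, S = E(K, T) = 0x72; 0x4F ⊕ 0x72 = 0x3D.
C[4]: T = 0xD0, S = E(K, T) = 0x7B; 0x4B ⊕ 0x7B = 0x30.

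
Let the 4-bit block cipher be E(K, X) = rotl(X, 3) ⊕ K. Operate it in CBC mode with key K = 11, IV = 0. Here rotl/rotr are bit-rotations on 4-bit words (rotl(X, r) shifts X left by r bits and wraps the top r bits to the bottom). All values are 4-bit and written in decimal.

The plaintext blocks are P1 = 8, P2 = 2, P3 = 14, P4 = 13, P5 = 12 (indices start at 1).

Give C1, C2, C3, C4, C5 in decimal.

C1 = 15, C2 = 5, C3 = 6, C4 = 6, C5 = 14

CBC encryption: C_i = E(K, P_i ⊕ C_{i−1}), with C_{0} = IV.
C1: P1 ⊕ 0 = 8; E(K, 8) = 15.
C2: P2 ⊕ 15 = 13; E(K, 13) = 5.
C3: P3 ⊕ 5 = 11; E(K, 11) = 6.
C4: P4 ⊕ 6 = 11; E(K, 11) = 6.
C5: P5 ⊕ 6 = 10; E(K, 10) = 14.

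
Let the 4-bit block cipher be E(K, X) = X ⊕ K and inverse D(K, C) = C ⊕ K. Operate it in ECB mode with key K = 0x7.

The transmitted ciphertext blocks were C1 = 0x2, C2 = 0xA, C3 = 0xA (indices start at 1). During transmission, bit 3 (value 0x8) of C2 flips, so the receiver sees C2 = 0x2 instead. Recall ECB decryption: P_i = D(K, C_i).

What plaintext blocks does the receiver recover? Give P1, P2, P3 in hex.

Only C2 changed, to 0x2. In ECB, a change in C_i affects only P_i. Decrypting the received ciphertext:
P1: D(K, 0x2) = 0x5.
P2: D(K, 0x2) = 0x5.
P3: D(K, 0xA) = 0xD.
Blocks that differ from the original plaintext: P2.

P1 = 0x5, P2 = 0x5, P3 = 0xD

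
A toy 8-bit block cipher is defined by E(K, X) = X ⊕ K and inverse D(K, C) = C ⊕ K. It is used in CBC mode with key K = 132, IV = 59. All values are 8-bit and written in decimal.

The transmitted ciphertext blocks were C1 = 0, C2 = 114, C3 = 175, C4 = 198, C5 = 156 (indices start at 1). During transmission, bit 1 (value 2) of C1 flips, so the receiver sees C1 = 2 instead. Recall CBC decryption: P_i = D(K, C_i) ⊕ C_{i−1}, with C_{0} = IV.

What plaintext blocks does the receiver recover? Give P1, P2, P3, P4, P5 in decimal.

P1 = 189, P2 = 244, P3 = 89, P4 = 237, P5 = 222

Only C1 changed, to 2. In CBC, a change in C_i garbles P_i and flips the same bit in P_{i+1}. Decrypting the received ciphertext:
P1: D(K, 2) = 134; 134 ⊕ 59 = 189.
P2: D(K, 114) = 246; 246 ⊕ 2 = 244.
P3: D(K, 175) = 43; 43 ⊕ 114 = 89.
P4: D(K, 198) = 66; 66 ⊕ 175 = 237.
P5: D(K, 156) = 24; 24 ⊕ 198 = 222.
Blocks that differ from the original plaintext: P1, P2.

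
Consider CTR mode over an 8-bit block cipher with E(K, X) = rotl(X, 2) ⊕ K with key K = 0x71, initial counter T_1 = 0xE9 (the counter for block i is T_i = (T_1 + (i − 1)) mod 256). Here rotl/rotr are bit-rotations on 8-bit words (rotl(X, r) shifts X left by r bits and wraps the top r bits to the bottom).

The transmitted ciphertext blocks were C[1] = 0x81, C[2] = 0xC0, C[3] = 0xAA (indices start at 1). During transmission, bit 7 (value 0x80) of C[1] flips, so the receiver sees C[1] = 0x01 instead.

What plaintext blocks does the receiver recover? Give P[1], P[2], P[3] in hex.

CTR decryption: S_i = E(K, T_i) where T_i is the counter for block i; P_i = C_i ⊕ S_i.
Only C[1] changed, to 0x01. In CTR, a change in C_i flips the same bit in P_i only; the keystream is unaffected. Decrypting the received ciphertext:
P[1]: T = 0xE9, S = E(K, T) = 0xD6; 0x01 ⊕ 0xD6 = 0xD7.
P[2]: T = 0xEA, S = E(K, T) = 0xDA; 0xC0 ⊕ 0xDA = 0x1A.
P[3]: T = 0xEB, S = E(K, T) = 0xDE; 0xAA ⊕ 0xDE = 0x74.
Blocks that differ from the original plaintext: P[1].

P[1] = 0xD7, P[2] = 0x1A, P[3] = 0x74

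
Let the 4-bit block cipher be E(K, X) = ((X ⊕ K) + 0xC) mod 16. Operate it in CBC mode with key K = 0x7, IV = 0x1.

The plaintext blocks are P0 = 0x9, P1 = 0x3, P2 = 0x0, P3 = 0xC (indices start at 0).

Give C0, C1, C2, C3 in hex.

CBC encryption: C_i = E(K, P_i ⊕ C_{i−1}), with C_{−1} = IV.
C0: P0 ⊕ 0x1 = 0x8; E(K, 0x8) = 0xB.
C1: P1 ⊕ 0xB = 0x8; E(K, 0x8) = 0xB.
C2: P2 ⊕ 0xB = 0xB; E(K, 0xB) = 0x8.
C3: P3 ⊕ 0x8 = 0x4; E(K, 0x4) = 0xF.

C0 = 0xB, C1 = 0xB, C2 = 0x8, C3 = 0xF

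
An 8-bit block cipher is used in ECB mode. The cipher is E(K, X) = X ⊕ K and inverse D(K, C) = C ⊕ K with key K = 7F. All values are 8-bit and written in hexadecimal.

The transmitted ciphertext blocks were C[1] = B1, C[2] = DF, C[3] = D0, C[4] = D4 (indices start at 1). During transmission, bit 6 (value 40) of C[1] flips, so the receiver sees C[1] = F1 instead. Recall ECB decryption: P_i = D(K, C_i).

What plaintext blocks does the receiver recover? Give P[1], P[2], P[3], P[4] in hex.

Only C[1] changed, to F1. In ECB, a change in C_i affects only P_i. Decrypting the received ciphertext:
P[1]: D(K, F1) = 8E.
P[2]: D(K, DF) = A0.
P[3]: D(K, D0) = AF.
P[4]: D(K, D4) = AB.
Blocks that differ from the original plaintext: P[1].

P[1] = 8E, P[2] = A0, P[3] = AF, P[4] = AB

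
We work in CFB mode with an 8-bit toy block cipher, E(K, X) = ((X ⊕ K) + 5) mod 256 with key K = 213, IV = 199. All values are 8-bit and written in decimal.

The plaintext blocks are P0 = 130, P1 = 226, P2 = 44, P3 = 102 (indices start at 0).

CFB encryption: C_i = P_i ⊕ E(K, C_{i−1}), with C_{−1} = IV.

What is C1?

C1 = 167

C0: E(K, 199) = 23; 130 ⊕ 23 = 149.
C1: E(K, 149) = 69; 226 ⊕ 69 = 167.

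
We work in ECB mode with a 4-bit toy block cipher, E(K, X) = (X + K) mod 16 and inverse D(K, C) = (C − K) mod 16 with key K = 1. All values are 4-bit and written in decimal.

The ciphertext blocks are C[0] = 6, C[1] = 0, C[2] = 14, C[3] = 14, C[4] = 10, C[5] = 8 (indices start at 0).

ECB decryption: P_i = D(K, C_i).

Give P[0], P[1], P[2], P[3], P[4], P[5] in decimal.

P[0]: D(K, 6) = 5.
P[1]: D(K, 0) = 15.
P[2]: D(K, 14) = 13.
P[3]: D(K, 14) = 13.
P[4]: D(K, 10) = 9.
P[5]: D(K, 8) = 7.

P[0] = 5, P[1] = 15, P[2] = 13, P[3] = 13, P[4] = 9, P[5] = 7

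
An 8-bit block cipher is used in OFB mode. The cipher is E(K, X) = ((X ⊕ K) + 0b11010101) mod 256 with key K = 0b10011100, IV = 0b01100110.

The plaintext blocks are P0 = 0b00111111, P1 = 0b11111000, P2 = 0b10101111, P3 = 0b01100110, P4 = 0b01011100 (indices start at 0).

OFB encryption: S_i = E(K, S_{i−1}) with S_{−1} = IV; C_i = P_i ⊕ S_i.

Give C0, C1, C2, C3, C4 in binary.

C0 = 0b11110000, C1 = 0b11010000, C2 = 0b00100110, C3 = 0b10001100, C4 = 0b00010111

C0: S = E(K, 0b01100110) = 0b11001111; 0b00111111 ⊕ 0b11001111 = 0b11110000.
C1: S = E(K, 0b11001111) = 0b00101000; 0b11111000 ⊕ 0b00101000 = 0b11010000.
C2: S = E(K, 0b00101000) = 0b10001001; 0b10101111 ⊕ 0b10001001 = 0b00100110.
C3: S = E(K, 0b10001001) = 0b11101010; 0b01100110 ⊕ 0b11101010 = 0b10001100.
C4: S = E(K, 0b11101010) = 0b01001011; 0b01011100 ⊕ 0b01001011 = 0b00010111.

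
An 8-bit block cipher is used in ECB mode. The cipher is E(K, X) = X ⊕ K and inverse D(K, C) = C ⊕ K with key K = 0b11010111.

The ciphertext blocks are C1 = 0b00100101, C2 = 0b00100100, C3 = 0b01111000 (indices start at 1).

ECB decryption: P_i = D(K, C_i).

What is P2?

P2: D(K, 0b00100100) = 0b11110011.

P2 = 0b11110011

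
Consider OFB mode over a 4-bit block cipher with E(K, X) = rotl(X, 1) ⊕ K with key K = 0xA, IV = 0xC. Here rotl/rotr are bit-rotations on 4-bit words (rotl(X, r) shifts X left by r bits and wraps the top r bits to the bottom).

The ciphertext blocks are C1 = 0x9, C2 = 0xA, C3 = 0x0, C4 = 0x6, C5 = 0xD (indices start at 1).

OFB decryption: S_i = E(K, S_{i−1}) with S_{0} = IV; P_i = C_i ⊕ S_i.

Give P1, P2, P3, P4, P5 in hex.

P1: S = E(K, 0xC) = 0x3; 0x9 ⊕ 0x3 = 0xA.
P2: S = E(K, 0x3) = 0xC; 0xA ⊕ 0xC = 0x6.
P3: S = E(K, 0xC) = 0x3; 0x0 ⊕ 0x3 = 0x3.
P4: S = E(K, 0x3) = 0xC; 0x6 ⊕ 0xC = 0xA.
P5: S = E(K, 0xC) = 0x3; 0xD ⊕ 0x3 = 0xE.

P1 = 0xA, P2 = 0x6, P3 = 0x3, P4 = 0xA, P5 = 0xE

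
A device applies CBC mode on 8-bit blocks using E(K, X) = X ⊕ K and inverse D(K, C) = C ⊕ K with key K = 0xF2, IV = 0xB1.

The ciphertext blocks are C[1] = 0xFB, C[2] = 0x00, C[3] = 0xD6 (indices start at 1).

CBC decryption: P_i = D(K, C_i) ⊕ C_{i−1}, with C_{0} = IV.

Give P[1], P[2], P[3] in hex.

P[1]: D(K, 0xFB) = 0x09; 0x09 ⊕ 0xB1 = 0xB8.
P[2]: D(K, 0x00) = 0xF2; 0xF2 ⊕ 0xFB = 0x09.
P[3]: D(K, 0xD6) = 0x24; 0x24 ⊕ 0x00 = 0x24.

P[1] = 0xB8, P[2] = 0x09, P[3] = 0x24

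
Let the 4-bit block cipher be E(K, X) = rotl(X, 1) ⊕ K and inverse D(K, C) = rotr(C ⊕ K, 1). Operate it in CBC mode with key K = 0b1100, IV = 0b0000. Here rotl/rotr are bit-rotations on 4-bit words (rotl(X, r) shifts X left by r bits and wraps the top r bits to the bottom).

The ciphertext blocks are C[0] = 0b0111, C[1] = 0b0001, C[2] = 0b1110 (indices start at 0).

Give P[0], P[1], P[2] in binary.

CBC decryption: P_i = D(K, C_i) ⊕ C_{i−1}, with C_{−1} = IV.
P[0]: D(K, 0b0111) = 0b1101; 0b1101 ⊕ 0b0000 = 0b1101.
P[1]: D(K, 0b0001) = 0b1110; 0b1110 ⊕ 0b0111 = 0b1001.
P[2]: D(K, 0b1110) = 0b0001; 0b0001 ⊕ 0b0001 = 0b0000.

P[0] = 0b1101, P[1] = 0b1001, P[2] = 0b0000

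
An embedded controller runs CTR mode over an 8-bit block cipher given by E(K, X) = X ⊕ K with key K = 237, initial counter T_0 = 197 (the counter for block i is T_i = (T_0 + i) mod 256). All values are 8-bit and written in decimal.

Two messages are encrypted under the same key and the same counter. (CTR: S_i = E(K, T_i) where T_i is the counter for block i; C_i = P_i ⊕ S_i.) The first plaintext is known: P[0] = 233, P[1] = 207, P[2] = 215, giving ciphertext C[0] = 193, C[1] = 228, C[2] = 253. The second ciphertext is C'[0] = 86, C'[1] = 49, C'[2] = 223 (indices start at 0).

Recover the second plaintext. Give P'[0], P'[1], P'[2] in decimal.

In CTR with a reused counter, both messages share the same keystream S_i, so C_i ⊕ C'_i = P_i ⊕ P'_i and thus P'_i = P_i ⊕ C_i ⊕ C'_i.
P'[0]: 233 ⊕ 193 ⊕ 86 = 126.
P'[1]: 207 ⊕ 228 ⊕ 49 = 26.
P'[2]: 215 ⊕ 253 ⊕ 223 = 245.

P'[0] = 126, P'[1] = 26, P'[2] = 245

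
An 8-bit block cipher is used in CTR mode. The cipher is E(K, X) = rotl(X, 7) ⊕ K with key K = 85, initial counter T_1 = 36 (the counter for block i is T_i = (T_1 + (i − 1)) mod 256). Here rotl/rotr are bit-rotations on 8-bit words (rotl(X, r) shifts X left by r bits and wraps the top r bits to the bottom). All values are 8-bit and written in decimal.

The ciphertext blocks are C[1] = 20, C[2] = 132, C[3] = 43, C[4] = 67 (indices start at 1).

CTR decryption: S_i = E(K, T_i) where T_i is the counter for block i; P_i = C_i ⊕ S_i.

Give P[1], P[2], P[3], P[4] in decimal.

P[1]: T = 36, S = E(K, T) = 71; 20 ⊕ 71 = 83.
P[2]: T = 37, S = E(K, T) = 199; 132 ⊕ 199 = 67.
P[3]: T = 38, S = E(K, T) = 70; 43 ⊕ 70 = 109.
P[4]: T = 39, S = E(K, T) = 198; 67 ⊕ 198 = 133.

P[1] = 83, P[2] = 67, P[3] = 109, P[4] = 133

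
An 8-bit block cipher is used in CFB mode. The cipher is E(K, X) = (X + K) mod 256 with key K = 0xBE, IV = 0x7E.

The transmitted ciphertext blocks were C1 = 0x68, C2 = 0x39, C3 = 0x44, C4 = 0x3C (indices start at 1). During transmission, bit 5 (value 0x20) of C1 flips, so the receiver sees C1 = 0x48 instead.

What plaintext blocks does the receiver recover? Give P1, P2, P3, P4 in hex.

P1 = 0x74, P2 = 0x3F, P3 = 0xB3, P4 = 0x3E

CFB decryption: P_i = C_i ⊕ E(K, C_{i−1}), with C_{0} = IV.
Only C1 changed, to 0x48. In CFB, a change in C_i flips the same bit in P_i and garbles P_{i+1}. Decrypting the received ciphertext:
P1: E(K, 0x7E) = 0x3C; 0x48 ⊕ 0x3C = 0x74.
P2: E(K, 0x48) = 0x06; 0x39 ⊕ 0x06 = 0x3F.
P3: E(K, 0x39) = 0xF7; 0x44 ⊕ 0xF7 = 0xB3.
P4: E(K, 0x44) = 0x02; 0x3C ⊕ 0x02 = 0x3E.
Blocks that differ from the original plaintext: P1, P2.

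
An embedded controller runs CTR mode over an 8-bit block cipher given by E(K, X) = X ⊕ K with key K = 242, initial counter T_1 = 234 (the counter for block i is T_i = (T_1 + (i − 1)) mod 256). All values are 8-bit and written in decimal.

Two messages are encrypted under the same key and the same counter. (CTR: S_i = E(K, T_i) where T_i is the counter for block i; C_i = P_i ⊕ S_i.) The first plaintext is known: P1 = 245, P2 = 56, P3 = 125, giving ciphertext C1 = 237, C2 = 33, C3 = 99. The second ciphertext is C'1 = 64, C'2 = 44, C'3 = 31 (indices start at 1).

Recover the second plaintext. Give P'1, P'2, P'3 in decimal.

P'1 = 88, P'2 = 53, P'3 = 1

In CTR with a reused counter, both messages share the same keystream S_i, so C_i ⊕ C'_i = P_i ⊕ P'_i and thus P'_i = P_i ⊕ C_i ⊕ C'_i.
P'1: 245 ⊕ 237 ⊕ 64 = 88.
P'2: 56 ⊕ 33 ⊕ 44 = 53.
P'3: 125 ⊕ 99 ⊕ 31 = 1.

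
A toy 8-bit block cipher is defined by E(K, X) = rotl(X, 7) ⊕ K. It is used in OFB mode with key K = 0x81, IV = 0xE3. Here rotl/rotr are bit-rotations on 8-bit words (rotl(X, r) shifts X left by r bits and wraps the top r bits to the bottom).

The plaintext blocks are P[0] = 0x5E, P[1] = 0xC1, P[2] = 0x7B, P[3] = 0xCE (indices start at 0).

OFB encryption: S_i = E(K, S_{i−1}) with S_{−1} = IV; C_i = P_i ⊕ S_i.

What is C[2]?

C[0]: S = E(K, 0xE3) = 0x70; 0x5E ⊕ 0x70 = 0x2E.
C[1]: S = E(K, 0x70) = 0xB9; 0xC1 ⊕ 0xB9 = 0x78.
C[2]: S = E(K, 0xB9) = 0x5D; 0x7B ⊕ 0x5D = 0x26.

C[2] = 0x26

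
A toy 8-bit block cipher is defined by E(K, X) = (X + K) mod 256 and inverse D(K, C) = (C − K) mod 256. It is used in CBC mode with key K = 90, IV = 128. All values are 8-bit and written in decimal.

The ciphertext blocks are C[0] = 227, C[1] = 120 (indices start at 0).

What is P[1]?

CBC decryption: P_i = D(K, C_i) ⊕ C_{i−1}, with C_{−1} = IV.
P[1]: D(K, 120) = 30; 30 ⊕ 227 = 253.

P[1] = 253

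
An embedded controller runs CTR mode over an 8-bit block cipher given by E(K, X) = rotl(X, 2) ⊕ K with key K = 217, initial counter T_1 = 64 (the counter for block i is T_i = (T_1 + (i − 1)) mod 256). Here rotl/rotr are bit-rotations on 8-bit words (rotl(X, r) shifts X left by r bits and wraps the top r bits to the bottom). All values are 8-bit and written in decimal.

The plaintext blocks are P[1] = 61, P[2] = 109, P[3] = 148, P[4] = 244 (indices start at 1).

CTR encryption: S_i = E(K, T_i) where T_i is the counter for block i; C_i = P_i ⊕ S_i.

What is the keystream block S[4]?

C[1]: T = 64, S = E(K, T) = 216; 61 ⊕ 216 = 229.
C[2]: T = 65, S = E(K, T) = 220; 109 ⊕ 220 = 177.
C[3]: T = 66, S = E(K, T) = 208; 148 ⊕ 208 = 68.
C[4]: T = 67, S = E(K, T) = 212; 244 ⊕ 212 = 32.
So S[4] = 212.

212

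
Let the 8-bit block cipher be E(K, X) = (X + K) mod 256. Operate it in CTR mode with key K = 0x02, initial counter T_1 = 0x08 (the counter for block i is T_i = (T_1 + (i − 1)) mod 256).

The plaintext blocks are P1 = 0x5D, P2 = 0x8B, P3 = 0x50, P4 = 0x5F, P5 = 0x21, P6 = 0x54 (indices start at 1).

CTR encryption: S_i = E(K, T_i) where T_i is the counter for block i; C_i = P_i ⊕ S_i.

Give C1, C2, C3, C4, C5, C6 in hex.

C1: T = 0x08, S = E(K, T) = 0x0A; 0x5D ⊕ 0x0A = 0x57.
C2: T = 0x09, S = E(K, T) = 0x0B; 0x8B ⊕ 0x0B = 0x80.
C3: T = 0x0A, S = E(K, T) = 0x0C; 0x50 ⊕ 0x0C = 0x5C.
C4: T = 0x0B, S = E(K, T) = 0x0D; 0x5F ⊕ 0x0D = 0x52.
C5: T = 0x0C, S = E(K, T) = 0x0E; 0x21 ⊕ 0x0E = 0x2F.
C6: T = 0x0D, S = E(K, T) = 0x0F; 0x54 ⊕ 0x0F = 0x5B.

C1 = 0x57, C2 = 0x80, C3 = 0x5C, C4 = 0x52, C5 = 0x2F, C6 = 0x5B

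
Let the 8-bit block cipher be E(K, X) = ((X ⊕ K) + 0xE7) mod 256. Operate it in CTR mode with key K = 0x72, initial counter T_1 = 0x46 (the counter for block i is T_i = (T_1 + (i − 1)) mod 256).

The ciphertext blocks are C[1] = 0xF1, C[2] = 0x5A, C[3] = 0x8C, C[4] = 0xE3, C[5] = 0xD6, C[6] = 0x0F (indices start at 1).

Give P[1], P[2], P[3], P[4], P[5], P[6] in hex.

CTR decryption: S_i = E(K, T_i) where T_i is the counter for block i; P_i = C_i ⊕ S_i.
P[1]: T = 0x46, S = E(K, T) = 0x1B; 0xF1 ⊕ 0x1B = 0xEA.
P[2]: T = 0x47, S = E(K, T) = 0x1C; 0x5A ⊕ 0x1C = 0x46.
P[3]: T = 0x48, S = E(K, T) = 0x21; 0x8C ⊕ 0x21 = 0xAD.
P[4]: T = 0x49, S = E(K, T) = 0x22; 0xE3 ⊕ 0x22 = 0xC1.
P[5]: T = 0x4A, S = E(K, T) = 0x1F; 0xD6 ⊕ 0x1F = 0xC9.
P[6]: T = 0x4B, S = E(K, T) = 0x20; 0x0F ⊕ 0x20 = 0x2F.

P[1] = 0xEA, P[2] = 0x46, P[3] = 0xAD, P[4] = 0xC1, P[5] = 0xC9, P[6] = 0x2F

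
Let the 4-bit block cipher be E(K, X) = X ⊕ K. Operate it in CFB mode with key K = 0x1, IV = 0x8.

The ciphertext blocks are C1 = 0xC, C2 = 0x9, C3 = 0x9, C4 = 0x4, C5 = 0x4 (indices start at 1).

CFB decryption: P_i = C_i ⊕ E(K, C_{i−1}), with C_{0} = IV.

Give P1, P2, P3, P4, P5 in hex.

P1 = 0x5, P2 = 0x4, P3 = 0x1, P4 = 0xC, P5 = 0x1

P1: E(K, 0x8) = 0x9; 0xC ⊕ 0x9 = 0x5.
P2: E(K, 0xC) = 0xD; 0x9 ⊕ 0xD = 0x4.
P3: E(K, 0x9) = 0x8; 0x9 ⊕ 0x8 = 0x1.
P4: E(K, 0x9) = 0x8; 0x4 ⊕ 0x8 = 0xC.
P5: E(K, 0x4) = 0x5; 0x4 ⊕ 0x5 = 0x1.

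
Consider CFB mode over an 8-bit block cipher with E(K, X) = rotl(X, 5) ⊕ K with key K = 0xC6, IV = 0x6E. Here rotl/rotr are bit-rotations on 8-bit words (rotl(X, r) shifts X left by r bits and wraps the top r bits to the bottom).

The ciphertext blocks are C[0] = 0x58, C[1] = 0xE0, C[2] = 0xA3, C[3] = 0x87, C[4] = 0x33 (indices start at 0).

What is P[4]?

P[4] = 0x05

CFB decryption: P_i = C_i ⊕ E(K, C_{i−1}), with C_{−1} = IV.
P[4]: E(K, 0x87) = 0x36; 0x33 ⊕ 0x36 = 0x05.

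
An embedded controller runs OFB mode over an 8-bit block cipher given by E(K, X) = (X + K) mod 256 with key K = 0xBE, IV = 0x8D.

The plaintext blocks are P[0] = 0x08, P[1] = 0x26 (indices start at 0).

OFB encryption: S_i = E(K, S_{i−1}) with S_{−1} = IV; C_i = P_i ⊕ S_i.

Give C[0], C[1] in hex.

C[0]: S = E(K, 0x8D) = 0x4B; 0x08 ⊕ 0x4B = 0x43.
C[1]: S = E(K, 0x4B) = 0x09; 0x26 ⊕ 0x09 = 0x2F.

C[0] = 0x43, C[1] = 0x2F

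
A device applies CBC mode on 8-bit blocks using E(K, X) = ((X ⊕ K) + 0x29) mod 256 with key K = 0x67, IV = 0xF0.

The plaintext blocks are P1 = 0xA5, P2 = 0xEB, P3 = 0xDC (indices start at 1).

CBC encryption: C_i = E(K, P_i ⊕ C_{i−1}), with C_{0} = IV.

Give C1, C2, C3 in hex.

C1: P1 ⊕ 0xF0 = 0x55; E(K, 0x55) = 0x5B.
C2: P2 ⊕ 0x5B = 0xB0; E(K, 0xB0) = 0x00.
C3: P3 ⊕ 0x00 = 0xDC; E(K, 0xDC) = 0xE4.

C1 = 0x5B, C2 = 0x00, C3 = 0xE4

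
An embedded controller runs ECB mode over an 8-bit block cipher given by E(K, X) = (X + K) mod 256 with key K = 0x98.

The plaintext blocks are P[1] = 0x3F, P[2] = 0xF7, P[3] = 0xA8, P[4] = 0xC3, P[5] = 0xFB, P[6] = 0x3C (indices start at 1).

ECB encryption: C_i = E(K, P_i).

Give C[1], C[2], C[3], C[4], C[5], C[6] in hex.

C[1]: E(K, 0x3F) = 0xD7.
C[2]: E(K, 0xF7) = 0x8F.
C[3]: E(K, 0xA8) = 0x40.
C[4]: E(K, 0xC3) = 0x5B.
C[5]: E(K, 0xFB) = 0x93.
C[6]: E(K, 0x3C) = 0xD4.

C[1] = 0xD7, C[2] = 0x8F, C[3] = 0x40, C[4] = 0x5B, C[5] = 0x93, C[6] = 0xD4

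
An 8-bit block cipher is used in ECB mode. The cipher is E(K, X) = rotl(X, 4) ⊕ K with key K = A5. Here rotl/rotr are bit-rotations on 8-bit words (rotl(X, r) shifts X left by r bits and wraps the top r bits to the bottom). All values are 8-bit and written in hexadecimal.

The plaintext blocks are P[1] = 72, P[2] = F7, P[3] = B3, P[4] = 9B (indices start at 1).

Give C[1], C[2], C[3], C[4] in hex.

C[1] = 82, C[2] = DA, C[3] = 9E, C[4] = 1C

ECB encryption: C_i = E(K, P_i).
C[1]: E(K, 72) = 82.
C[2]: E(K, F7) = DA.
C[3]: E(K, B3) = 9E.
C[4]: E(K, 9B) = 1C.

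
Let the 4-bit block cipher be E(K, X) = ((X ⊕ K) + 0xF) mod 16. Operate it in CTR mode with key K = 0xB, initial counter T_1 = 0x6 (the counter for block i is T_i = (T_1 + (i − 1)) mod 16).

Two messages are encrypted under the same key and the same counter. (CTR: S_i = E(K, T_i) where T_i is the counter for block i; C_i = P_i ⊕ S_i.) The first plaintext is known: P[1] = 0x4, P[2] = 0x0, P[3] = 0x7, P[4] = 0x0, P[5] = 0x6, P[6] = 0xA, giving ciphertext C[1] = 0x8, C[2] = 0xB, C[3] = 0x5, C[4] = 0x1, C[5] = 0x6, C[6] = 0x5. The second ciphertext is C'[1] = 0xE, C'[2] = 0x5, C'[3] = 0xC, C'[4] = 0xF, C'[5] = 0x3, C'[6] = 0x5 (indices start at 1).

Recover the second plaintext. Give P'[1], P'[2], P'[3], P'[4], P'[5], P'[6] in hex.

In CTR with a reused counter, both messages share the same keystream S_i, so C_i ⊕ C'_i = P_i ⊕ P'_i and thus P'_i = P_i ⊕ C_i ⊕ C'_i.
P'[1]: 0x4 ⊕ 0x8 ⊕ 0xE = 0x2.
P'[2]: 0x0 ⊕ 0xB ⊕ 0x5 = 0xE.
P'[3]: 0x7 ⊕ 0x5 ⊕ 0xC = 0xE.
P'[4]: 0x0 ⊕ 0x1 ⊕ 0xF = 0xE.
P'[5]: 0x6 ⊕ 0x6 ⊕ 0x3 = 0x3.
P'[6]: 0xA ⊕ 0x5 ⊕ 0x5 = 0xA.

P'[1] = 0x2, P'[2] = 0xE, P'[3] = 0xE, P'[4] = 0xE, P'[5] = 0x3, P'[6] = 0xA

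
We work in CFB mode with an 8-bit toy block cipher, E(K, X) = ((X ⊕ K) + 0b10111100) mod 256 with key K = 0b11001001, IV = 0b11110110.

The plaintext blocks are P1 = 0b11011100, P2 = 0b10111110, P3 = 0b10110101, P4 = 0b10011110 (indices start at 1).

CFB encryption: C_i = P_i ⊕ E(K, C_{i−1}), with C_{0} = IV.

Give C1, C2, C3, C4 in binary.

C1: E(K, 0b11110110) = 0b11111011; 0b11011100 ⊕ 0b11111011 = 0b00100111.
C2: E(K, 0b00100111) = 0b10101010; 0b10111110 ⊕ 0b10101010 = 0b00010100.
C3: E(K, 0b00010100) = 0b10011001; 0b10110101 ⊕ 0b10011001 = 0b00101100.
C4: E(K, 0b00101100) = 0b10100001; 0b10011110 ⊕ 0b10100001 = 0b00111111.

C1 = 0b00100111, C2 = 0b00010100, C3 = 0b00101100, C4 = 0b00111111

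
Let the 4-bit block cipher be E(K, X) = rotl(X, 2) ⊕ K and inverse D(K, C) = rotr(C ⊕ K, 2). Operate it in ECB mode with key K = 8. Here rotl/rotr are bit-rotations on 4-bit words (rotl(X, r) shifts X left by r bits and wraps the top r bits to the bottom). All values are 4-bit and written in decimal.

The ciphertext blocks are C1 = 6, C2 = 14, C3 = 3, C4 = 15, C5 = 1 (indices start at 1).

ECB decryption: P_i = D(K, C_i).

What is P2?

P2: D(K, 14) = 9.

P2 = 9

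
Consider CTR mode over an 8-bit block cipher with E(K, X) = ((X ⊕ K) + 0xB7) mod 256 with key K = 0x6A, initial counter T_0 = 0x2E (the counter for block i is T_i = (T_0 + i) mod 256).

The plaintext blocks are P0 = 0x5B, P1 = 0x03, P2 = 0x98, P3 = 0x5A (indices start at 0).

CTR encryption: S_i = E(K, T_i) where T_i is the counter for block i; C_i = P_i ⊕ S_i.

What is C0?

C0 = 0xA0

C0: T = 0x2E, S = E(K, T) = 0xFB; 0x5B ⊕ 0xFB = 0xA0.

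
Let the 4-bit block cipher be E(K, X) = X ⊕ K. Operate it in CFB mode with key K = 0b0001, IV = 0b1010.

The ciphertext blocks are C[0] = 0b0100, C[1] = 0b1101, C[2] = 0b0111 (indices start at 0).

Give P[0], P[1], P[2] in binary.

P[0] = 0b1111, P[1] = 0b1000, P[2] = 0b1011

CFB decryption: P_i = C_i ⊕ E(K, C_{i−1}), with C_{−1} = IV.
P[0]: E(K, 0b1010) = 0b1011; 0b0100 ⊕ 0b1011 = 0b1111.
P[1]: E(K, 0b0100) = 0b0101; 0b1101 ⊕ 0b0101 = 0b1000.
P[2]: E(K, 0b1101) = 0b1100; 0b0111 ⊕ 0b1100 = 0b1011.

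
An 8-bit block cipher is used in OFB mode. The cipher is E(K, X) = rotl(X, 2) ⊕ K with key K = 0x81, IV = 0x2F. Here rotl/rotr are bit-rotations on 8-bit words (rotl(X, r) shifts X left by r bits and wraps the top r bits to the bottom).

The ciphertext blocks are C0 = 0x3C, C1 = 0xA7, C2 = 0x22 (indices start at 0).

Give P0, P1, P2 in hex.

OFB decryption: S_i = E(K, S_{i−1}) with S_{−1} = IV; P_i = C_i ⊕ S_i.
P0: S = E(K, 0x2F) = 0x3D; 0x3C ⊕ 0x3D = 0x01.
P1: S = E(K, 0x3D) = 0x75; 0xA7 ⊕ 0x75 = 0xD2.
P2: S = E(K, 0x75) = 0x54; 0x22 ⊕ 0x54 = 0x76.

P0 = 0x01, P1 = 0xD2, P2 = 0x76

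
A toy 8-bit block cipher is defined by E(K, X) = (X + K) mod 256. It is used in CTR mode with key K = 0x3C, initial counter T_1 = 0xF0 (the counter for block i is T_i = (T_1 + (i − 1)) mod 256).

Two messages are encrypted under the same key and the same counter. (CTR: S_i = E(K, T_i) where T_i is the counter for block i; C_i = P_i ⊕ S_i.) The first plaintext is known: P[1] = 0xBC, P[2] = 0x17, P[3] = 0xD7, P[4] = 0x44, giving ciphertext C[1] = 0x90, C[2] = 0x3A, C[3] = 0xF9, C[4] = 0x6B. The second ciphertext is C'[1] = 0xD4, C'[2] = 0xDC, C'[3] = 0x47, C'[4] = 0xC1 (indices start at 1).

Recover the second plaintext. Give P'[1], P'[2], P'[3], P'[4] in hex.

In CTR with a reused counter, both messages share the same keystream S_i, so C_i ⊕ C'_i = P_i ⊕ P'_i and thus P'_i = P_i ⊕ C_i ⊕ C'_i.
P'[1]: 0xBC ⊕ 0x90 ⊕ 0xD4 = 0xF8.
P'[2]: 0x17 ⊕ 0x3A ⊕ 0xDC = 0xF1.
P'[3]: 0xD7 ⊕ 0xF9 ⊕ 0x47 = 0x69.
P'[4]: 0x44 ⊕ 0x6B ⊕ 0xC1 = 0xEE.

P'[1] = 0xF8, P'[2] = 0xF1, P'[3] = 0x69, P'[4] = 0xEE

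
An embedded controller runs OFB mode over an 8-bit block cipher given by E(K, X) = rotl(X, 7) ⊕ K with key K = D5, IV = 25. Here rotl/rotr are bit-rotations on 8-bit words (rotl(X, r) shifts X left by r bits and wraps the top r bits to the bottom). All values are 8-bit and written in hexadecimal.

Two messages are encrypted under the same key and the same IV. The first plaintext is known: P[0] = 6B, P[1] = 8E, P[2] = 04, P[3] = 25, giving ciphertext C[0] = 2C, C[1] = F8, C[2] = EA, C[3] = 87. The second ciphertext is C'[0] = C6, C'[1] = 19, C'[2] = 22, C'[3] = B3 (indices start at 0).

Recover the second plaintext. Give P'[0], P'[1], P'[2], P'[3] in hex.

P'[0] = 81, P'[1] = 6F, P'[2] = CC, P'[3] = 11

In OFB with a reused IV, both messages share the same keystream S_i, so C_i ⊕ C'_i = P_i ⊕ P'_i and thus P'_i = P_i ⊕ C_i ⊕ C'_i.
P'[0]: 6B ⊕ 2C ⊕ C6 = 81.
P'[1]: 8E ⊕ F8 ⊕ 19 = 6F.
P'[2]: 04 ⊕ EA ⊕ 22 = CC.
P'[3]: 25 ⊕ 87 ⊕ B3 = 11.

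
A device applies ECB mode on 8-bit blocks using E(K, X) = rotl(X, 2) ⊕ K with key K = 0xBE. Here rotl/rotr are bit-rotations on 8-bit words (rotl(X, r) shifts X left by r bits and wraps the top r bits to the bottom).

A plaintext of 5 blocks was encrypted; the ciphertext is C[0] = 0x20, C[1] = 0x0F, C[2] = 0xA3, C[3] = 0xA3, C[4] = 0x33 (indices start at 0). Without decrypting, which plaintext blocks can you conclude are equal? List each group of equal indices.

ECB encrypts each block independently with the same key, so equal ciphertext blocks imply equal plaintext blocks.
C[2] = C[3] = 0xA3, so P[2] = P[3].

P[2] = P[3]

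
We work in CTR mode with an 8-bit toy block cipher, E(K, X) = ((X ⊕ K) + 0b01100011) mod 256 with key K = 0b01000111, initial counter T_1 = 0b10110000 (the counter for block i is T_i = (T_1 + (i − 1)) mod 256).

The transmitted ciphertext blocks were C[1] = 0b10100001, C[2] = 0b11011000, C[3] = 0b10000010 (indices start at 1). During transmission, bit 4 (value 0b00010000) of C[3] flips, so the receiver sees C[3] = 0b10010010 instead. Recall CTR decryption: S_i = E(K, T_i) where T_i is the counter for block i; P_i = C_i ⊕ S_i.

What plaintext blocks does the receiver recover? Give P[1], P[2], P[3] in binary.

P[1] = 0b11111011, P[2] = 0b10000001, P[3] = 0b11001010

Only C[3] changed, to 0b10010010. In CTR, a change in C_i flips the same bit in P_i only; the keystream is unaffected. Decrypting the received ciphertext:
P[1]: T = 0b10110000, S = E(K, T) = 0b01011010; 0b10100001 ⊕ 0b01011010 = 0b11111011.
P[2]: T = 0b10110001, S = E(K, T) = 0b01011001; 0b11011000 ⊕ 0b01011001 = 0b10000001.
P[3]: T = 0b10110010, S = E(K, T) = 0b01011000; 0b10010010 ⊕ 0b01011000 = 0b11001010.
Blocks that differ from the original plaintext: P[3].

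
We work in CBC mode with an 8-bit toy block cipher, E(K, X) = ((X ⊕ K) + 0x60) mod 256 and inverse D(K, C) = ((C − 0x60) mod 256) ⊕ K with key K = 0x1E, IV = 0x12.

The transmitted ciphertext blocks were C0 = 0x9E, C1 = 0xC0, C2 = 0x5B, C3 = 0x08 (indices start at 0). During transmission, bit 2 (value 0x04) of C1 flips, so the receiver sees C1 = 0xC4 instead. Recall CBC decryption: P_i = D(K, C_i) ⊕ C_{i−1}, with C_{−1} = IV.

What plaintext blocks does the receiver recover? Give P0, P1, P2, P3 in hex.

Only C1 changed, to 0xC4. In CBC, a change in C_i garbles P_i and flips the same bit in P_{i+1}. Decrypting the received ciphertext:
P0: D(K, 0x9E) = 0x20; 0x20 ⊕ 0x12 = 0x32.
P1: D(K, 0xC4) = 0x7A; 0x7A ⊕ 0x9E = 0xE4.
P2: D(K, 0x5B) = 0xE5; 0xE5 ⊕ 0xC4 = 0x21.
P3: D(K, 0x08) = 0xB6; 0xB6 ⊕ 0x5B = 0xED.
Blocks that differ from the original plaintext: P1, P2.

P0 = 0x32, P1 = 0xE4, P2 = 0x21, P3 = 0xED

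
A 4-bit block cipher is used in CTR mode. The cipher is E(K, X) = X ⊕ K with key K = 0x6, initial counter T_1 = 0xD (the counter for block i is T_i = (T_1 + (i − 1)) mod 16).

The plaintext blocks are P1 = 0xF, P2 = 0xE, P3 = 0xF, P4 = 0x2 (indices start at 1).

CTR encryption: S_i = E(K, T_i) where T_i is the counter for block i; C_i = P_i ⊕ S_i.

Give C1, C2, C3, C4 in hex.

C1 = 0x4, C2 = 0x6, C3 = 0x6, C4 = 0x4

C1: T = 0xD, S = E(K, T) = 0xB; 0xF ⊕ 0xB = 0x4.
C2: T = 0xE, S = E(K, T) = 0x8; 0xE ⊕ 0x8 = 0x6.
C3: T = 0xF, S = E(K, T) = 0x9; 0xF ⊕ 0x9 = 0x6.
C4: T = 0x0, S = E(K, T) = 0x6; 0x2 ⊕ 0x6 = 0x4.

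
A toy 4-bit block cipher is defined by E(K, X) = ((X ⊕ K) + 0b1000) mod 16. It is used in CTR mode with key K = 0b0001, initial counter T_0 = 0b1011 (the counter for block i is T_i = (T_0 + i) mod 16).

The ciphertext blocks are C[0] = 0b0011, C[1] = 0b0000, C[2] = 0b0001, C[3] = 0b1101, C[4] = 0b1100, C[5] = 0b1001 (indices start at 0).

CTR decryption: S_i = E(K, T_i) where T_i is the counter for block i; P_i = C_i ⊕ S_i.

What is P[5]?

P[5] = 0b0000

P[5]: T = 0b0000, S = E(K, T) = 0b1001; 0b1001 ⊕ 0b1001 = 0b0000.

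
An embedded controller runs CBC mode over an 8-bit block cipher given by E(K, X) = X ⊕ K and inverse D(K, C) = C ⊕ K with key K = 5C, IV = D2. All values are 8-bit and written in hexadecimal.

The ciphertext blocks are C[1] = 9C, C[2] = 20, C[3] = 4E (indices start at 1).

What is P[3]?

CBC decryption: P_i = D(K, C_i) ⊕ C_{i−1}, with C_{0} = IV.
P[3]: D(K, 4E) = 12; 12 ⊕ 20 = 32.

P[3] = 32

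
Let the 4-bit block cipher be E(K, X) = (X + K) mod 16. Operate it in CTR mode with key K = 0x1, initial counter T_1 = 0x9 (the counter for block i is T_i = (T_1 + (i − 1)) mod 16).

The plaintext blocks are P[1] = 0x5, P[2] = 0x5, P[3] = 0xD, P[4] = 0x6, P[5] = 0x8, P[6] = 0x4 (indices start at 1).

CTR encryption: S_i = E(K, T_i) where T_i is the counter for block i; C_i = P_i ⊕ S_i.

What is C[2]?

C[2] = 0xE

C[1]: T = 0x9, S = E(K, T) = 0xA; 0x5 ⊕ 0xA = 0xF.
C[2]: T = 0xA, S = E(K, T) = 0xB; 0x5 ⊕ 0xB = 0xE.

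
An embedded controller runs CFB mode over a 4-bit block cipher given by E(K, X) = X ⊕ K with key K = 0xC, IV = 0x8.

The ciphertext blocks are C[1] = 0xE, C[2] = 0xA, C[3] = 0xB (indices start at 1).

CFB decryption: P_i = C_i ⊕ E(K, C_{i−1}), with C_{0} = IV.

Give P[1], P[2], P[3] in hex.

P[1] = 0xA, P[2] = 0x8, P[3] = 0xD

P[1]: E(K, 0x8) = 0x4; 0xE ⊕ 0x4 = 0xA.
P[2]: E(K, 0xE) = 0x2; 0xA ⊕ 0x2 = 0x8.
P[3]: E(K, 0xA) = 0x6; 0xB ⊕ 0x6 = 0xD.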